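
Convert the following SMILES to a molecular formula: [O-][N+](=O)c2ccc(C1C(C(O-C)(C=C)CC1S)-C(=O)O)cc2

Heavy atoms from the SMILES: 15 C, 1 N, 5 O, 1 S.
Implicit hydrogens by atom environment:
  4 × C: 1 H each → 4
  4 × C (aromatic): 1 H each → 4
  3 × O: no H
  2 × C: 2 H each → 4
  2 × C: no H
  2 × C (aromatic): no H
  1 × C: 3 H
  1 × N (charge +1): no H
  1 × O: 1 H
  1 × O (charge -1): no H
  1 × S: 1 H
  Total hydrogens = 17.
Molecular formula: C15H17NO5S

C15H17NO5S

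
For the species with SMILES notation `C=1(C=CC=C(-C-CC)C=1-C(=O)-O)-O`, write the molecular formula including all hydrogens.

C10H12O3

Heavy atoms from the SMILES: 10 C, 3 O.
Implicit hydrogens by atom environment:
  3 × C (aromatic): 1 H each → 3
  3 × C (aromatic): no H
  2 × C: 2 H each → 4
  2 × O: 1 H each → 2
  1 × C: 3 H
  1 × C: no H
  1 × O: no H
  Total hydrogens = 12.
Molecular formula: C10H12O3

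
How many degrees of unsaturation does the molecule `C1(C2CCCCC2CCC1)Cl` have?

2

Molecular formula from the SMILES: C10H17Cl.
DoU = (2C + 2 + N − H − X)/2 = (2·10 + 2 + 0 − 17 − 1)/2 = 4/2 = 2.
(Structurally: 2 ring(s) + 0 π bond(s) = 2.)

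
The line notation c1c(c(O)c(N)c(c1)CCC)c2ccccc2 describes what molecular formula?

C15H17NO

Heavy atoms from the SMILES: 15 C, 1 N, 1 O.
Implicit hydrogens by atom environment:
  7 × C (aromatic): 1 H each → 7
  5 × C (aromatic): no H
  2 × C: 2 H each → 4
  1 × C: 3 H
  1 × N: 2 H
  1 × O: 1 H
  Total hydrogens = 17.
Molecular formula: C15H17NO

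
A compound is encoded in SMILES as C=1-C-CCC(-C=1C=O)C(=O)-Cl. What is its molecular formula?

C8H9ClO2

Heavy atoms from the SMILES: 8 C, 1 Cl, 2 O.
Implicit hydrogens by atom environment:
  3 × C: 2 H each → 6
  3 × C: 1 H each → 3
  2 × C: no H
  2 × O: no H
  1 × Cl: no H
  Total hydrogens = 9.
Molecular formula: C8H9ClO2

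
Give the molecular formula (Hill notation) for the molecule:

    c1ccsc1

C4H4S

Heavy atoms from the SMILES: 4 C, 1 S.
Implicit hydrogens by atom environment:
  4 × C (aromatic): 1 H each → 4
  1 × S (aromatic): no H
  Total hydrogens = 4.
Molecular formula: C4H4S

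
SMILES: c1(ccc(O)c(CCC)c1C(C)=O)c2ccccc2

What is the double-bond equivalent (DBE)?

9

Molecular formula from the SMILES: C17H18O2.
DoU = (2C + 2 + N − H − X)/2 = (2·17 + 2 + 0 − 18 − 0)/2 = 18/2 = 9.
(Structurally: 2 ring(s) + 7 π bond(s) = 9.)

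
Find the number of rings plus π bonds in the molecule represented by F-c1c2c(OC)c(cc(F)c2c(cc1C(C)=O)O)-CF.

8

Molecular formula from the SMILES: C14H11F3O3.
DoU = (2C + 2 + N − H − X)/2 = (2·14 + 2 + 0 − 11 − 3)/2 = 16/2 = 8.
(Structurally: 2 ring(s) + 6 π bond(s) = 8.)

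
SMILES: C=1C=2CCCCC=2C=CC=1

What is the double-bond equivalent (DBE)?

Molecular formula from the SMILES: C10H12.
DoU = (2C + 2 + N − H − X)/2 = (2·10 + 2 + 0 − 12 − 0)/2 = 10/2 = 5.
(Structurally: 2 ring(s) + 3 π bond(s) = 5.)

5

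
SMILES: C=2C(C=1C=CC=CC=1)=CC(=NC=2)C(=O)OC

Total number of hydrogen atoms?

11

Hydrogens are implicit in SMILES; fill each atom to its normal valence:
  8 × C (aromatic): 1 H each → 8
  3 × C (aromatic): no H
  2 × O: no H
  1 × C: 3 H
  1 × C: no H
  1 × N (aromatic): no H
  Total hydrogens = 11.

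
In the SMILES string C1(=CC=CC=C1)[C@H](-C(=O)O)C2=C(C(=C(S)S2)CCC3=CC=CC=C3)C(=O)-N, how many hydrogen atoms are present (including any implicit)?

19

Hydrogens are implicit in SMILES; fill each atom to its normal valence:
  10 × C (aromatic): 1 H each → 10
  6 × C (aromatic): no H
  2 × C: 2 H each → 4
  2 × C: no H
  2 × O: no H
  1 × C: 1 H
  1 × N: 2 H
  1 × O: 1 H
  1 × S: 1 H
  1 × S (aromatic): no H
  Total hydrogens = 19.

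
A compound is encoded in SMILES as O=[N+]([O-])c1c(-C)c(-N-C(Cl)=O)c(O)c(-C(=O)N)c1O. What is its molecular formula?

C9H8ClN3O6

Heavy atoms from the SMILES: 9 C, 1 Cl, 3 N, 6 O.
Implicit hydrogens by atom environment:
  6 × C (aromatic): no H
  3 × O: no H
  2 × C: no H
  2 × O: 1 H each → 2
  1 × C: 3 H
  1 × Cl: no H
  1 × N: 2 H
  1 × N: 1 H
  1 × N (charge +1): no H
  1 × O (charge -1): no H
  Total hydrogens = 8.
Molecular formula: C9H8ClN3O6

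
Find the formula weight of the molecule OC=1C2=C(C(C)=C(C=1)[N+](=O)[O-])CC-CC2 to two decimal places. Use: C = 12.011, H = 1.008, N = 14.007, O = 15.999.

Molecular formula: C11H13NO3.
M = 11×12.011 + 13×1.008 + 1×14.007 + 3×15.999 = 207.23 g/mol.

207.23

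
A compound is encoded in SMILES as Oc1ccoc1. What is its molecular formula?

C4H4O2

Heavy atoms from the SMILES: 4 C, 2 O.
Implicit hydrogens by atom environment:
  3 × C (aromatic): 1 H each → 3
  1 × C (aromatic): no H
  1 × O: 1 H
  1 × O (aromatic): no H
  Total hydrogens = 4.
Molecular formula: C4H4O2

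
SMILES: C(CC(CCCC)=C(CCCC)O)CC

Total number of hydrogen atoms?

Hydrogens are implicit in SMILES; fill each atom to its normal valence:
  9 × C: 2 H each → 18
  3 × C: 3 H each → 9
  2 × C: no H
  1 × O: 1 H
  Total hydrogens = 28.

28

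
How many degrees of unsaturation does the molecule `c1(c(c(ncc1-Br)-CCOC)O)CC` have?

4

Molecular formula from the SMILES: C10H14BrNO2.
DoU = (2C + 2 + N − H − X)/2 = (2·10 + 2 + 1 − 14 − 1)/2 = 8/2 = 4.
(Structurally: 1 ring(s) + 3 π bond(s) = 4.)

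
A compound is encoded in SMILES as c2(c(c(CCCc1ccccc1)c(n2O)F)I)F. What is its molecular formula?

Heavy atoms from the SMILES: 13 C, 2 F, 1 I, 1 N, 1 O.
Implicit hydrogens by atom environment:
  5 × C (aromatic): 1 H each → 5
  5 × C (aromatic): no H
  3 × C: 2 H each → 6
  2 × F: no H
  1 × I: no H
  1 × N (aromatic): no H
  1 × O: 1 H
  Total hydrogens = 12.
Molecular formula: C13H12F2INO

C13H12F2INO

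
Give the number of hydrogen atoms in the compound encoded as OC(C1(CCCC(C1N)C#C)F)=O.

Hydrogens are implicit in SMILES; fill each atom to its normal valence:
  3 × C: 2 H each → 6
  3 × C: 1 H each → 3
  3 × C: no H
  1 × F: no H
  1 × N: 2 H
  1 × O: 1 H
  1 × O: no H
  Total hydrogens = 12.

12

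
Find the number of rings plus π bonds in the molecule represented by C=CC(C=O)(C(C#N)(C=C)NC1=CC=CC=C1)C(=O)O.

10

Molecular formula from the SMILES: C15H14N2O3.
DoU = (2C + 2 + N − H − X)/2 = (2·15 + 2 + 2 − 14 − 0)/2 = 20/2 = 10.
(Structurally: 1 ring(s) + 9 π bond(s) = 10.)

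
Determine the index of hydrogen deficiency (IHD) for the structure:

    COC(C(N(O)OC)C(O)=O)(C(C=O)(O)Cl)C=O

Molecular formula from the SMILES: C8H12ClNO8.
DoU = (2C + 2 + N − H − X)/2 = (2·8 + 2 + 1 − 12 − 1)/2 = 6/2 = 3.
(Structurally: 0 ring(s) + 3 π bond(s) = 3.)

3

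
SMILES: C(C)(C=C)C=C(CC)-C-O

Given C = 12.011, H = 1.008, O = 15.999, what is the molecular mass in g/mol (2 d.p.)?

140.23

Molecular formula: C9H16O.
M = 9×12.011 + 16×1.008 + 1×15.999 = 140.23 g/mol.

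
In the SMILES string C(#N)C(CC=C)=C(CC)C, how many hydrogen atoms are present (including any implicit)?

Hydrogens are implicit in SMILES; fill each atom to its normal valence:
  3 × C: 2 H each → 6
  3 × C: no H
  2 × C: 3 H each → 6
  1 × C: 1 H
  1 × N: no H
  Total hydrogens = 13.

13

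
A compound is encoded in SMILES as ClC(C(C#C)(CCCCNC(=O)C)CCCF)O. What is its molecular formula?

Heavy atoms from the SMILES: 13 C, 1 Cl, 1 F, 1 N, 2 O.
Implicit hydrogens by atom environment:
  7 × C: 2 H each → 14
  3 × C: no H
  2 × C: 1 H each → 2
  1 × C: 3 H
  1 × Cl: no H
  1 × F: no H
  1 × N: 1 H
  1 × O: 1 H
  1 × O: no H
  Total hydrogens = 21.
Molecular formula: C13H21ClFNO2

C13H21ClFNO2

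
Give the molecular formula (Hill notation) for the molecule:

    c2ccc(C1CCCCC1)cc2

Heavy atoms from the SMILES: 12 C.
Implicit hydrogens by atom environment:
  5 × C: 2 H each → 10
  5 × C (aromatic): 1 H each → 5
  1 × C: 1 H
  1 × C (aromatic): no H
  Total hydrogens = 16.
Molecular formula: C12H16

C12H16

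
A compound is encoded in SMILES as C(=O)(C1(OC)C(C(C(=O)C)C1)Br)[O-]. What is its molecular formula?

Heavy atoms from the SMILES: 1 Br, 8 C, 4 O.
Implicit hydrogens by atom environment:
  3 × C: no H
  3 × O: no H
  2 × C: 3 H each → 6
  2 × C: 1 H each → 2
  1 × Br: no H
  1 × C: 2 H
  1 × O (charge -1): no H
  Total hydrogens = 10.
Net charge -1.
Molecular formula: C8H10BrO4-

C8H10BrO4-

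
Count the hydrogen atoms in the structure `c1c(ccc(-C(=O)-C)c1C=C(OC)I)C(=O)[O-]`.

10

Hydrogens are implicit in SMILES; fill each atom to its normal valence:
  3 × C (aromatic): 1 H each → 3
  3 × C (aromatic): no H
  3 × C: no H
  3 × O: no H
  2 × C: 3 H each → 6
  1 × C: 1 H
  1 × I: no H
  1 × O (charge -1): no H
  Total hydrogens = 10.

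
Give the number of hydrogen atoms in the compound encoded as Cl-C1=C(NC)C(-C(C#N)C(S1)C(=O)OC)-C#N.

10

Hydrogens are implicit in SMILES; fill each atom to its normal valence:
  5 × C: no H
  3 × C: 1 H each → 3
  2 × C: 3 H each → 6
  2 × N: no H
  2 × O: no H
  1 × Cl: no H
  1 × N: 1 H
  1 × S: no H
  Total hydrogens = 10.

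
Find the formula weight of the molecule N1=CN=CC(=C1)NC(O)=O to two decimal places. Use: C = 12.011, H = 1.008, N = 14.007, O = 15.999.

Molecular formula: C5H5N3O2.
M = 5×12.011 + 5×1.008 + 3×14.007 + 2×15.999 = 139.11 g/mol.

139.11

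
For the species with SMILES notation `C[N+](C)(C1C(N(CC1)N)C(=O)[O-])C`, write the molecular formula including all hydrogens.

C8H17N3O2

Heavy atoms from the SMILES: 8 C, 3 N, 2 O.
Implicit hydrogens by atom environment:
  3 × C: 3 H each → 9
  2 × C: 2 H each → 4
  2 × C: 1 H each → 2
  1 × C: no H
  1 × N: 2 H
  1 × N: no H
  1 × N (charge +1): no H
  1 × O: no H
  1 × O (charge -1): no H
  Total hydrogens = 17.
Molecular formula: C8H17N3O2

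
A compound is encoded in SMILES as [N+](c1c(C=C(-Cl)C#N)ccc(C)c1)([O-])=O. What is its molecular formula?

C10H7ClN2O2

Heavy atoms from the SMILES: 10 C, 1 Cl, 2 N, 2 O.
Implicit hydrogens by atom environment:
  3 × C (aromatic): 1 H each → 3
  3 × C (aromatic): no H
  2 × C: no H
  1 × C: 3 H
  1 × C: 1 H
  1 × Cl: no H
  1 × N: no H
  1 × N (charge +1): no H
  1 × O: no H
  1 × O (charge -1): no H
  Total hydrogens = 7.
Molecular formula: C10H7ClN2O2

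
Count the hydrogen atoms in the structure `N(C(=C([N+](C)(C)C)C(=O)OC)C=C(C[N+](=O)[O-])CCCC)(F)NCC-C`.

32

Hydrogens are implicit in SMILES; fill each atom to its normal valence:
  6 × C: 3 H each → 18
  6 × C: 2 H each → 12
  4 × C: no H
  3 × O: no H
  2 × N (charge +1): no H
  1 × C: 1 H
  1 × F: no H
  1 × N: 1 H
  1 × N: no H
  1 × O (charge -1): no H
  Total hydrogens = 32.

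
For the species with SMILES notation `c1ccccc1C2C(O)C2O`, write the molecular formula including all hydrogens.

Heavy atoms from the SMILES: 9 C, 2 O.
Implicit hydrogens by atom environment:
  5 × C (aromatic): 1 H each → 5
  3 × C: 1 H each → 3
  2 × O: 1 H each → 2
  1 × C (aromatic): no H
  Total hydrogens = 10.
Molecular formula: C9H10O2

C9H10O2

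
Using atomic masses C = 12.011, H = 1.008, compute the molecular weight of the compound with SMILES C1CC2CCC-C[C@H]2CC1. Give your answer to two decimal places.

Molecular formula: C10H18.
M = 10×12.011 + 18×1.008 = 138.25 g/mol.

138.25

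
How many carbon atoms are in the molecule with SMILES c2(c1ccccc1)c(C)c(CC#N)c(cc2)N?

The symbol for carbon appears 15 times in the SMILES. Lowercase c denotes aromatic carbon and counts toward C.

15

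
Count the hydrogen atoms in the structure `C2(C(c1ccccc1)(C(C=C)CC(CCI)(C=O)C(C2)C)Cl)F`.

23

Hydrogens are implicit in SMILES; fill each atom to its normal valence:
  5 × C: 2 H each → 10
  5 × C: 1 H each → 5
  5 × C (aromatic): 1 H each → 5
  2 × C: no H
  1 × C: 3 H
  1 × C (aromatic): no H
  1 × Cl: no H
  1 × F: no H
  1 × I: no H
  1 × O: no H
  Total hydrogens = 23.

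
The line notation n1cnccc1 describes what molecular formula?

Heavy atoms from the SMILES: 4 C, 2 N.
Implicit hydrogens by atom environment:
  4 × C (aromatic): 1 H each → 4
  2 × N (aromatic): no H
  Total hydrogens = 4.
Molecular formula: C4H4N2

C4H4N2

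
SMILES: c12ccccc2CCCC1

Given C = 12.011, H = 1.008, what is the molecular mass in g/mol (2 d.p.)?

132.21

Molecular formula: C10H12.
M = 10×12.011 + 12×1.008 = 132.21 g/mol.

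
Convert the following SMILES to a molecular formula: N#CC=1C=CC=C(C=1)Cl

C7H4ClN

Heavy atoms from the SMILES: 7 C, 1 Cl, 1 N.
Implicit hydrogens by atom environment:
  4 × C (aromatic): 1 H each → 4
  2 × C (aromatic): no H
  1 × C: no H
  1 × Cl: no H
  1 × N: no H
  Total hydrogens = 4.
Molecular formula: C7H4ClN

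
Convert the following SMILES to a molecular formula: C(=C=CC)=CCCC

C8H12

Heavy atoms from the SMILES: 8 C.
Implicit hydrogens by atom environment:
  2 × C: 3 H each → 6
  2 × C: 2 H each → 4
  2 × C: 1 H each → 2
  2 × C: no H
  Total hydrogens = 12.
Molecular formula: C8H12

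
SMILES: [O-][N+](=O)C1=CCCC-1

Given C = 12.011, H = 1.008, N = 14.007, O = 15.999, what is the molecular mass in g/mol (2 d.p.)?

113.12

Molecular formula: C5H7NO2.
M = 5×12.011 + 7×1.008 + 1×14.007 + 2×15.999 = 113.12 g/mol.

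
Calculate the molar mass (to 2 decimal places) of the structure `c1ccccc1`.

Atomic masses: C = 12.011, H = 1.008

Molecular formula: C6H6.
M = 6×12.011 + 6×1.008 = 78.11 g/mol.

78.11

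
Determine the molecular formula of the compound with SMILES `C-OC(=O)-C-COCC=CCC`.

C9H16O3

Heavy atoms from the SMILES: 9 C, 3 O.
Implicit hydrogens by atom environment:
  4 × C: 2 H each → 8
  3 × O: no H
  2 × C: 3 H each → 6
  2 × C: 1 H each → 2
  1 × C: no H
  Total hydrogens = 16.
Molecular formula: C9H16O3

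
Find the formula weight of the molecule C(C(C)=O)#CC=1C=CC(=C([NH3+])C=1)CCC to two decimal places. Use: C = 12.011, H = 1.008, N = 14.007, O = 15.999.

202.28

Molecular formula: C13H16NO+.
M = 13×12.011 + 16×1.008 + 1×14.007 + 1×15.999 = 202.28 g/mol.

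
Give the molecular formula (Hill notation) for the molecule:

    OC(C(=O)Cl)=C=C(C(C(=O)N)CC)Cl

C8H9Cl2NO3

Heavy atoms from the SMILES: 8 C, 2 Cl, 1 N, 3 O.
Implicit hydrogens by atom environment:
  5 × C: no H
  2 × Cl: no H
  2 × O: no H
  1 × C: 3 H
  1 × C: 2 H
  1 × C: 1 H
  1 × N: 2 H
  1 × O: 1 H
  Total hydrogens = 9.
Molecular formula: C8H9Cl2NO3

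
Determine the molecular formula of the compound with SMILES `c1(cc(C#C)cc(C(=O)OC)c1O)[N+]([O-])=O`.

Heavy atoms from the SMILES: 10 C, 1 N, 5 O.
Implicit hydrogens by atom environment:
  4 × C (aromatic): no H
  3 × O: no H
  2 × C (aromatic): 1 H each → 2
  2 × C: no H
  1 × C: 3 H
  1 × C: 1 H
  1 × N (charge +1): no H
  1 × O: 1 H
  1 × O (charge -1): no H
  Total hydrogens = 7.
Molecular formula: C10H7NO5

C10H7NO5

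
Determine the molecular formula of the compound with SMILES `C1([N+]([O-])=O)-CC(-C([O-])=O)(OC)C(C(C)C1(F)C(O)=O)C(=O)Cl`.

Heavy atoms from the SMILES: 11 C, 1 Cl, 1 F, 1 N, 8 O.
Implicit hydrogens by atom environment:
  5 × C: no H
  5 × O: no H
  3 × C: 1 H each → 3
  2 × C: 3 H each → 6
  2 × O (charge -1): no H
  1 × C: 2 H
  1 × Cl: no H
  1 × F: no H
  1 × N (charge +1): no H
  1 × O: 1 H
  Total hydrogens = 12.
Net charge -1.
Molecular formula: C11H12ClFNO8-

C11H12ClFNO8-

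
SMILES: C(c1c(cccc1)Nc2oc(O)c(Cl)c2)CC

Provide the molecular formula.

Heavy atoms from the SMILES: 13 C, 1 Cl, 1 N, 2 O.
Implicit hydrogens by atom environment:
  5 × C (aromatic): 1 H each → 5
  5 × C (aromatic): no H
  2 × C: 2 H each → 4
  1 × C: 3 H
  1 × Cl: no H
  1 × N: 1 H
  1 × O: 1 H
  1 × O (aromatic): no H
  Total hydrogens = 14.
Molecular formula: C13H14ClNO2

C13H14ClNO2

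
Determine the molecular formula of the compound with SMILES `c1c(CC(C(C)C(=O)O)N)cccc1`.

C11H15NO2

Heavy atoms from the SMILES: 11 C, 1 N, 2 O.
Implicit hydrogens by atom environment:
  5 × C (aromatic): 1 H each → 5
  2 × C: 1 H each → 2
  1 × C: 3 H
  1 × C: 2 H
  1 × C: no H
  1 × C (aromatic): no H
  1 × N: 2 H
  1 × O: 1 H
  1 × O: no H
  Total hydrogens = 15.
Molecular formula: C11H15NO2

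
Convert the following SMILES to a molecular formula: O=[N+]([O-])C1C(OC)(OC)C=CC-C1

C8H13NO4

Heavy atoms from the SMILES: 8 C, 1 N, 4 O.
Implicit hydrogens by atom environment:
  3 × C: 1 H each → 3
  3 × O: no H
  2 × C: 3 H each → 6
  2 × C: 2 H each → 4
  1 × C: no H
  1 × N (charge +1): no H
  1 × O (charge -1): no H
  Total hydrogens = 13.
Molecular formula: C8H13NO4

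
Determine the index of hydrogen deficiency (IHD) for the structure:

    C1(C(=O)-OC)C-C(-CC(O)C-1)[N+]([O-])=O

Molecular formula from the SMILES: C8H13NO5.
DoU = (2C + 2 + N − H − X)/2 = (2·8 + 2 + 1 − 13 − 0)/2 = 6/2 = 3.
(Structurally: 1 ring(s) + 2 π bond(s) = 3.)

3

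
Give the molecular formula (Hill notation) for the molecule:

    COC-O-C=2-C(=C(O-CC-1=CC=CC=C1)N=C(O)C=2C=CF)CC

Heavy atoms from the SMILES: 18 C, 1 F, 1 N, 4 O.
Implicit hydrogens by atom environment:
  6 × C (aromatic): no H
  5 × C (aromatic): 1 H each → 5
  3 × C: 2 H each → 6
  3 × O: no H
  2 × C: 3 H each → 6
  2 × C: 1 H each → 2
  1 × F: no H
  1 × N (aromatic): no H
  1 × O: 1 H
  Total hydrogens = 20.
Molecular formula: C18H20FNO4

C18H20FNO4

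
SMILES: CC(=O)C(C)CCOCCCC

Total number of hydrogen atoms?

Hydrogens are implicit in SMILES; fill each atom to its normal valence:
  5 × C: 2 H each → 10
  3 × C: 3 H each → 9
  2 × O: no H
  1 × C: 1 H
  1 × C: no H
  Total hydrogens = 20.

20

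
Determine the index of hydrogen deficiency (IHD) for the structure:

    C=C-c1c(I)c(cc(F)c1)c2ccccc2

Molecular formula from the SMILES: C14H10FI.
DoU = (2C + 2 + N − H − X)/2 = (2·14 + 2 + 0 − 10 − 2)/2 = 18/2 = 9.
(Structurally: 2 ring(s) + 7 π bond(s) = 9.)

9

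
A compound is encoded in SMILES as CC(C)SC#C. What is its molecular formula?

Heavy atoms from the SMILES: 5 C, 1 S.
Implicit hydrogens by atom environment:
  2 × C: 3 H each → 6
  2 × C: 1 H each → 2
  1 × C: no H
  1 × S: no H
  Total hydrogens = 8.
Molecular formula: C5H8S

C5H8S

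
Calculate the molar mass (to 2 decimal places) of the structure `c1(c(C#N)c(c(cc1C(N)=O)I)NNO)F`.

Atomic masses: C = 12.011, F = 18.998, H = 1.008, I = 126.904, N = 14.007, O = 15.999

Molecular formula: C8H6FIN4O2.
M = 8×12.011 + 1×18.998 + 6×1.008 + 1×126.904 + 4×14.007 + 2×15.999 = 336.06 g/mol.

336.06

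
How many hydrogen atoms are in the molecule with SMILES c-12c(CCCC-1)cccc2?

12

Hydrogens are implicit in SMILES; fill each atom to its normal valence:
  4 × C: 2 H each → 8
  4 × C (aromatic): 1 H each → 4
  2 × C (aromatic): no H
  Total hydrogens = 12.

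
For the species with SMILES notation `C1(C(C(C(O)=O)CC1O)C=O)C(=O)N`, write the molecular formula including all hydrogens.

C8H11NO5

Heavy atoms from the SMILES: 8 C, 1 N, 5 O.
Implicit hydrogens by atom environment:
  5 × C: 1 H each → 5
  3 × O: no H
  2 × C: no H
  2 × O: 1 H each → 2
  1 × C: 2 H
  1 × N: 2 H
  Total hydrogens = 11.
Molecular formula: C8H11NO5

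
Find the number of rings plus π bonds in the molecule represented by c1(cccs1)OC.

3

Molecular formula from the SMILES: C5H6OS.
DoU = (2C + 2 + N − H − X)/2 = (2·5 + 2 + 0 − 6 − 0)/2 = 6/2 = 3.
(Structurally: 1 ring(s) + 2 π bond(s) = 3.)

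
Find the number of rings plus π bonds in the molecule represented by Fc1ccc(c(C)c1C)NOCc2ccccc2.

8

Molecular formula from the SMILES: C15H16FNO.
DoU = (2C + 2 + N − H − X)/2 = (2·15 + 2 + 1 − 16 − 1)/2 = 16/2 = 8.
(Structurally: 2 ring(s) + 6 π bond(s) = 8.)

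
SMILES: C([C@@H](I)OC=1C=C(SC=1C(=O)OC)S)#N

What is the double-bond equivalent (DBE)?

Molecular formula from the SMILES: C8H6INO3S2.
DoU = (2C + 2 + N − H − X)/2 = (2·8 + 2 + 1 − 6 − 1)/2 = 12/2 = 6.
(Structurally: 1 ring(s) + 5 π bond(s) = 6.)

6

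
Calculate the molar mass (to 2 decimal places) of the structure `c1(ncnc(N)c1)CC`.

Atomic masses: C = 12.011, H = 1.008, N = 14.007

Molecular formula: C6H9N3.
M = 6×12.011 + 9×1.008 + 3×14.007 = 123.16 g/mol.

123.16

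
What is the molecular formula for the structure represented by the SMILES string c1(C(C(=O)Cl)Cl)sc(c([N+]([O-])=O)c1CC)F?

Heavy atoms from the SMILES: 8 C, 2 Cl, 1 F, 1 N, 3 O, 1 S.
Implicit hydrogens by atom environment:
  4 × C (aromatic): no H
  2 × Cl: no H
  2 × O: no H
  1 × C: 3 H
  1 × C: 2 H
  1 × C: 1 H
  1 × C: no H
  1 × F: no H
  1 × N (charge +1): no H
  1 × O (charge -1): no H
  1 × S (aromatic): no H
  Total hydrogens = 6.
Molecular formula: C8H6Cl2FNO3S

C8H6Cl2FNO3S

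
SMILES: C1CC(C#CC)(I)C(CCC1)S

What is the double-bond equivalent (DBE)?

Molecular formula from the SMILES: C10H15IS.
DoU = (2C + 2 + N − H − X)/2 = (2·10 + 2 + 0 − 15 − 1)/2 = 6/2 = 3.
(Structurally: 1 ring(s) + 2 π bond(s) = 3.)

3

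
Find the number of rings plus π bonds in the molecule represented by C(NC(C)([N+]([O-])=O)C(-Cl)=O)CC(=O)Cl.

Molecular formula from the SMILES: C6H8Cl2N2O4.
DoU = (2C + 2 + N − H − X)/2 = (2·6 + 2 + 2 − 8 − 2)/2 = 6/2 = 3.
(Structurally: 0 ring(s) + 3 π bond(s) = 3.)

3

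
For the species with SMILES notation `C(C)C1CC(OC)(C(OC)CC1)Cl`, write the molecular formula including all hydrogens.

C10H19ClO2

Heavy atoms from the SMILES: 10 C, 1 Cl, 2 O.
Implicit hydrogens by atom environment:
  4 × C: 2 H each → 8
  3 × C: 3 H each → 9
  2 × C: 1 H each → 2
  2 × O: no H
  1 × C: no H
  1 × Cl: no H
  Total hydrogens = 19.
Molecular formula: C10H19ClO2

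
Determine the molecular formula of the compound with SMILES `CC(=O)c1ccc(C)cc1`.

Heavy atoms from the SMILES: 9 C, 1 O.
Implicit hydrogens by atom environment:
  4 × C (aromatic): 1 H each → 4
  2 × C: 3 H each → 6
  2 × C (aromatic): no H
  1 × C: no H
  1 × O: no H
  Total hydrogens = 10.
Molecular formula: C9H10O

C9H10O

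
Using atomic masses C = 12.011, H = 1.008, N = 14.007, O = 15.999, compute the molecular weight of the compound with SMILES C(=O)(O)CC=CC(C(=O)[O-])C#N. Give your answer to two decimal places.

Molecular formula: C7H6NO4-.
M = 7×12.011 + 6×1.008 + 1×14.007 + 4×15.999 = 168.13 g/mol.

168.13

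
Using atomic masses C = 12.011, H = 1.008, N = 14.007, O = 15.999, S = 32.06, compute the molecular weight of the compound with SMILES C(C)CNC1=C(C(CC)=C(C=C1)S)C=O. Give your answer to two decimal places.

223.33

Molecular formula: C12H17NOS.
M = 12×12.011 + 17×1.008 + 1×14.007 + 1×15.999 + 1×32.06 = 223.33 g/mol.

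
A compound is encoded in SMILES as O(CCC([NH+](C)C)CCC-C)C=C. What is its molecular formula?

Heavy atoms from the SMILES: 11 C, 1 N, 1 O.
Implicit hydrogens by atom environment:
  6 × C: 2 H each → 12
  3 × C: 3 H each → 9
  2 × C: 1 H each → 2
  1 × N (charge +1): 1 H
  1 × O: no H
  Total hydrogens = 24.
Net charge +1.
Molecular formula: C11H24NO+

C11H24NO+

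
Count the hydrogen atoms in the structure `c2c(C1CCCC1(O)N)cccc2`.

Hydrogens are implicit in SMILES; fill each atom to its normal valence:
  5 × C (aromatic): 1 H each → 5
  3 × C: 2 H each → 6
  1 × C: 1 H
  1 × C: no H
  1 × C (aromatic): no H
  1 × N: 2 H
  1 × O: 1 H
  Total hydrogens = 15.

15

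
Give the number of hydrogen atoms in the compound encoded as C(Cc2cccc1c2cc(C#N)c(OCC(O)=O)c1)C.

Hydrogens are implicit in SMILES; fill each atom to its normal valence:
  5 × C (aromatic): 1 H each → 5
  5 × C (aromatic): no H
  3 × C: 2 H each → 6
  2 × C: no H
  2 × O: no H
  1 × C: 3 H
  1 × N: no H
  1 × O: 1 H
  Total hydrogens = 15.

15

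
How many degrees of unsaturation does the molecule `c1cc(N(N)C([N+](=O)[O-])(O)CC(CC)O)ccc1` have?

5

Molecular formula from the SMILES: C11H17N3O4.
DoU = (2C + 2 + N − H − X)/2 = (2·11 + 2 + 3 − 17 − 0)/2 = 10/2 = 5.
(Structurally: 1 ring(s) + 4 π bond(s) = 5.)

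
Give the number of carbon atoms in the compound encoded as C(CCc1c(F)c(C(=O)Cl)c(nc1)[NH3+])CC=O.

The symbol for carbon appears 11 times in the SMILES. Lowercase c denotes aromatic carbon and counts toward C.

11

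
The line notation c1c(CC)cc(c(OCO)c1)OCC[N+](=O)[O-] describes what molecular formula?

C11H15NO5

Heavy atoms from the SMILES: 11 C, 1 N, 5 O.
Implicit hydrogens by atom environment:
  4 × C: 2 H each → 8
  3 × C (aromatic): 1 H each → 3
  3 × C (aromatic): no H
  3 × O: no H
  1 × C: 3 H
  1 × N (charge +1): no H
  1 × O: 1 H
  1 × O (charge -1): no H
  Total hydrogens = 15.
Molecular formula: C11H15NO5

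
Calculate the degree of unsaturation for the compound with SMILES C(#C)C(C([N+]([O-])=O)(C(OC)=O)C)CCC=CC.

5

Molecular formula from the SMILES: C12H17NO4.
DoU = (2C + 2 + N − H − X)/2 = (2·12 + 2 + 1 − 17 − 0)/2 = 10/2 = 5.
(Structurally: 0 ring(s) + 5 π bond(s) = 5.)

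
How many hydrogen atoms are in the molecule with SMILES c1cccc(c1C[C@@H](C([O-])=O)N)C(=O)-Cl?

Hydrogens are implicit in SMILES; fill each atom to its normal valence:
  4 × C (aromatic): 1 H each → 4
  2 × C (aromatic): no H
  2 × C: no H
  2 × O: no H
  1 × C: 2 H
  1 × C: 1 H
  1 × Cl: no H
  1 × N: 2 H
  1 × O (charge -1): no H
  Total hydrogens = 9.

9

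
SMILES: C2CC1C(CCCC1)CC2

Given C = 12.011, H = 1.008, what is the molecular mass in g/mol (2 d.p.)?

138.25

Molecular formula: C10H18.
M = 10×12.011 + 18×1.008 = 138.25 g/mol.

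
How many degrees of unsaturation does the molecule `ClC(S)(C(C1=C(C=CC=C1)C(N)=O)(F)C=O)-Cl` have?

6

Molecular formula from the SMILES: C10H8Cl2FNO2S.
DoU = (2C + 2 + N − H − X)/2 = (2·10 + 2 + 1 − 8 − 3)/2 = 12/2 = 6.
(Structurally: 1 ring(s) + 5 π bond(s) = 6.)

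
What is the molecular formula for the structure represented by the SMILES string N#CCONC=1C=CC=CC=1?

C8H8N2O

Heavy atoms from the SMILES: 8 C, 2 N, 1 O.
Implicit hydrogens by atom environment:
  5 × C (aromatic): 1 H each → 5
  1 × C: 2 H
  1 × C (aromatic): no H
  1 × C: no H
  1 × N: 1 H
  1 × N: no H
  1 × O: no H
  Total hydrogens = 8.
Molecular formula: C8H8N2O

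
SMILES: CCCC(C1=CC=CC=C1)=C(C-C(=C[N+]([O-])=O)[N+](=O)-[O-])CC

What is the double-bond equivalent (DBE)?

Molecular formula from the SMILES: C16H20N2O4.
DoU = (2C + 2 + N − H − X)/2 = (2·16 + 2 + 2 − 20 − 0)/2 = 16/2 = 8.
(Structurally: 1 ring(s) + 7 π bond(s) = 8.)

8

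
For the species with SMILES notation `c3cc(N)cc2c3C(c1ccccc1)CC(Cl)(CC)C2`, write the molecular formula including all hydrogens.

Heavy atoms from the SMILES: 18 C, 1 Cl, 1 N.
Implicit hydrogens by atom environment:
  8 × C (aromatic): 1 H each → 8
  4 × C (aromatic): no H
  3 × C: 2 H each → 6
  1 × C: 3 H
  1 × C: 1 H
  1 × C: no H
  1 × Cl: no H
  1 × N: 2 H
  Total hydrogens = 20.
Molecular formula: C18H20ClN

C18H20ClN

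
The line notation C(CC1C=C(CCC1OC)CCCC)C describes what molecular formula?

C14H26O

Heavy atoms from the SMILES: 14 C, 1 O.
Implicit hydrogens by atom environment:
  7 × C: 2 H each → 14
  3 × C: 3 H each → 9
  3 × C: 1 H each → 3
  1 × C: no H
  1 × O: no H
  Total hydrogens = 26.
Molecular formula: C14H26O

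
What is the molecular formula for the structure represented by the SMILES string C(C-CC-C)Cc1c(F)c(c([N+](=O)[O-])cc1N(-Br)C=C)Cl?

Heavy atoms from the SMILES: 1 Br, 14 C, 1 Cl, 1 F, 2 N, 2 O.
Implicit hydrogens by atom environment:
  6 × C: 2 H each → 12
  5 × C (aromatic): no H
  1 × Br: no H
  1 × C: 3 H
  1 × C (aromatic): 1 H
  1 × C: 1 H
  1 × Cl: no H
  1 × F: no H
  1 × N (charge +1): no H
  1 × N: no H
  1 × O: no H
  1 × O (charge -1): no H
  Total hydrogens = 17.
Molecular formula: C14H17BrClFN2O2

C14H17BrClFN2O2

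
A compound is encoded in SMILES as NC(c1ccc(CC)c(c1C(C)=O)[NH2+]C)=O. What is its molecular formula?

C12H17N2O2+

Heavy atoms from the SMILES: 12 C, 2 N, 2 O.
Implicit hydrogens by atom environment:
  4 × C (aromatic): no H
  3 × C: 3 H each → 9
  2 × C (aromatic): 1 H each → 2
  2 × C: no H
  2 × O: no H
  1 × C: 2 H
  1 × N (charge +1): 2 H
  1 × N: 2 H
  Total hydrogens = 17.
Net charge +1.
Molecular formula: C12H17N2O2+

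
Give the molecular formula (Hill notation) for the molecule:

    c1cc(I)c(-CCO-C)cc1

C9H11IO

Heavy atoms from the SMILES: 9 C, 1 I, 1 O.
Implicit hydrogens by atom environment:
  4 × C (aromatic): 1 H each → 4
  2 × C: 2 H each → 4
  2 × C (aromatic): no H
  1 × C: 3 H
  1 × I: no H
  1 × O: no H
  Total hydrogens = 11.
Molecular formula: C9H11IO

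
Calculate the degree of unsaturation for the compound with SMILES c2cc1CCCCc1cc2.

5

Molecular formula from the SMILES: C10H12.
DoU = (2C + 2 + N − H − X)/2 = (2·10 + 2 + 0 − 12 − 0)/2 = 10/2 = 5.
(Structurally: 2 ring(s) + 3 π bond(s) = 5.)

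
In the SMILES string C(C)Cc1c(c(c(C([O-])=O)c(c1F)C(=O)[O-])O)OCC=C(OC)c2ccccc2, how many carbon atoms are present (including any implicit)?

21

The symbol for carbon appears 21 times in the SMILES. Lowercase c denotes aromatic carbon and counts toward C.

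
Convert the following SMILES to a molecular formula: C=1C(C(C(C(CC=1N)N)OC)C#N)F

Heavy atoms from the SMILES: 9 C, 1 F, 3 N, 1 O.
Implicit hydrogens by atom environment:
  5 × C: 1 H each → 5
  2 × C: no H
  2 × N: 2 H each → 4
  1 × C: 3 H
  1 × C: 2 H
  1 × F: no H
  1 × N: no H
  1 × O: no H
  Total hydrogens = 14.
Molecular formula: C9H14FN3O

C9H14FN3O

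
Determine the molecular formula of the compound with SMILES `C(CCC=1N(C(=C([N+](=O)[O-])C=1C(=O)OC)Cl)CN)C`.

Heavy atoms from the SMILES: 11 C, 1 Cl, 3 N, 4 O.
Implicit hydrogens by atom environment:
  4 × C: 2 H each → 8
  4 × C (aromatic): no H
  3 × O: no H
  2 × C: 3 H each → 6
  1 × C: no H
  1 × Cl: no H
  1 × N: 2 H
  1 × N (aromatic): no H
  1 × N (charge +1): no H
  1 × O (charge -1): no H
  Total hydrogens = 16.
Molecular formula: C11H16ClN3O4

C11H16ClN3O4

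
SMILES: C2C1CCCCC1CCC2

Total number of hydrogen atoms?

18

Hydrogens are implicit in SMILES; fill each atom to its normal valence:
  8 × C: 2 H each → 16
  2 × C: 1 H each → 2
  Total hydrogens = 18.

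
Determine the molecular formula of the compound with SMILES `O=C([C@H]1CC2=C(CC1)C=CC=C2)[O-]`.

Heavy atoms from the SMILES: 11 C, 2 O.
Implicit hydrogens by atom environment:
  4 × C (aromatic): 1 H each → 4
  3 × C: 2 H each → 6
  2 × C (aromatic): no H
  1 × C: 1 H
  1 × C: no H
  1 × O: no H
  1 × O (charge -1): no H
  Total hydrogens = 11.
Net charge -1.
Molecular formula: C11H11O2-

C11H11O2-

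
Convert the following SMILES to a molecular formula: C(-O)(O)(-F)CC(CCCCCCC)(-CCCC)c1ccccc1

Heavy atoms from the SMILES: 20 C, 1 F, 2 O.
Implicit hydrogens by atom environment:
  10 × C: 2 H each → 20
  5 × C (aromatic): 1 H each → 5
  2 × C: 3 H each → 6
  2 × C: no H
  2 × O: 1 H each → 2
  1 × C (aromatic): no H
  1 × F: no H
  Total hydrogens = 33.
Molecular formula: C20H33FO2

C20H33FO2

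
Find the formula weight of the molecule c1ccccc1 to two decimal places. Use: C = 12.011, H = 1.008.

Molecular formula: C6H6.
M = 6×12.011 + 6×1.008 = 78.11 g/mol.

78.11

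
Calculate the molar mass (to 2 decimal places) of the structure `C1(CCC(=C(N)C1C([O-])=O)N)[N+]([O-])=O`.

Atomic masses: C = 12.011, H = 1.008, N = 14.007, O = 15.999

Molecular formula: C7H10N3O4-.
M = 7×12.011 + 10×1.008 + 3×14.007 + 4×15.999 = 200.17 g/mol.

200.17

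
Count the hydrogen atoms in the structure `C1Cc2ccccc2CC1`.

Hydrogens are implicit in SMILES; fill each atom to its normal valence:
  4 × C: 2 H each → 8
  4 × C (aromatic): 1 H each → 4
  2 × C (aromatic): no H
  Total hydrogens = 12.

12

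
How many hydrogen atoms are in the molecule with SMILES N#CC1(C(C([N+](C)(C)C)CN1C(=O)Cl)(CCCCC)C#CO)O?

Hydrogens are implicit in SMILES; fill each atom to its normal valence:
  6 × C: no H
  5 × C: 2 H each → 10
  4 × C: 3 H each → 12
  2 × N: no H
  2 × O: 1 H each → 2
  1 × C: 1 H
  1 × Cl: no H
  1 × N (charge +1): no H
  1 × O: no H
  Total hydrogens = 25.

25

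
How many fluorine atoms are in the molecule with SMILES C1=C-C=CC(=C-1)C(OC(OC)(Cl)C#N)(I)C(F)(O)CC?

The symbol for fluorine appears 1 time in the SMILES.

1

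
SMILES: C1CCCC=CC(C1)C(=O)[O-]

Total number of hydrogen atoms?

13

Hydrogens are implicit in SMILES; fill each atom to its normal valence:
  5 × C: 2 H each → 10
  3 × C: 1 H each → 3
  1 × C: no H
  1 × O: no H
  1 × O (charge -1): no H
  Total hydrogens = 13.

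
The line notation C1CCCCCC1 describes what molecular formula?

Heavy atoms from the SMILES: 7 C.
Implicit hydrogens by atom environment:
  7 × C: 2 H each → 14
  Total hydrogens = 14.
Molecular formula: C7H14

C7H14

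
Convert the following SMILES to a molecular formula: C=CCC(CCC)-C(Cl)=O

Heavy atoms from the SMILES: 8 C, 1 Cl, 1 O.
Implicit hydrogens by atom environment:
  4 × C: 2 H each → 8
  2 × C: 1 H each → 2
  1 × C: 3 H
  1 × C: no H
  1 × Cl: no H
  1 × O: no H
  Total hydrogens = 13.
Molecular formula: C8H13ClO

C8H13ClO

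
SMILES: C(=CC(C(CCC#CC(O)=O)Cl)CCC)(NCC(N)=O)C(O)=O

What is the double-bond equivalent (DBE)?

Molecular formula from the SMILES: C15H21ClN2O5.
DoU = (2C + 2 + N − H − X)/2 = (2·15 + 2 + 2 − 21 − 1)/2 = 12/2 = 6.
(Structurally: 0 ring(s) + 6 π bond(s) = 6.)

6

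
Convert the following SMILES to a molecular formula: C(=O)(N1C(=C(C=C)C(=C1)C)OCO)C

Heavy atoms from the SMILES: 10 C, 1 N, 3 O.
Implicit hydrogens by atom environment:
  3 × C (aromatic): no H
  2 × C: 3 H each → 6
  2 × C: 2 H each → 4
  2 × O: no H
  1 × C (aromatic): 1 H
  1 × C: 1 H
  1 × C: no H
  1 × N (aromatic): no H
  1 × O: 1 H
  Total hydrogens = 13.
Molecular formula: C10H13NO3

C10H13NO3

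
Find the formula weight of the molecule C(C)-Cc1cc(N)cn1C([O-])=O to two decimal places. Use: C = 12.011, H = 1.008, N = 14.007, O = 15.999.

Molecular formula: C8H11N2O2-.
M = 8×12.011 + 11×1.008 + 2×14.007 + 2×15.999 = 167.19 g/mol.

167.19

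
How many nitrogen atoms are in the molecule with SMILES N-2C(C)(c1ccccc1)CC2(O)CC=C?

The symbol for nitrogen appears 1 time in the SMILES.

1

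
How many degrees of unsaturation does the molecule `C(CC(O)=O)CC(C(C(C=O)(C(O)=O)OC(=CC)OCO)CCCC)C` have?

4

Molecular formula from the SMILES: C18H30O8.
DoU = (2C + 2 + N − H − X)/2 = (2·18 + 2 + 0 − 30 − 0)/2 = 8/2 = 4.
(Structurally: 0 ring(s) + 4 π bond(s) = 4.)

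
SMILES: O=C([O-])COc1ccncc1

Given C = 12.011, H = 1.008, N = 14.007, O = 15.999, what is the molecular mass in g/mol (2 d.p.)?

152.13

Molecular formula: C7H6NO3-.
M = 7×12.011 + 6×1.008 + 1×14.007 + 3×15.999 = 152.13 g/mol.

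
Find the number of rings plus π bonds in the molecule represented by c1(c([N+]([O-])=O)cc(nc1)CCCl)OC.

Molecular formula from the SMILES: C8H9ClN2O3.
DoU = (2C + 2 + N − H − X)/2 = (2·8 + 2 + 2 − 9 − 1)/2 = 10/2 = 5.
(Structurally: 1 ring(s) + 4 π bond(s) = 5.)

5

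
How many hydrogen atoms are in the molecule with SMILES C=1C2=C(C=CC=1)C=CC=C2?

Hydrogens are implicit in SMILES; fill each atom to its normal valence:
  8 × C (aromatic): 1 H each → 8
  2 × C (aromatic): no H
  Total hydrogens = 8.

8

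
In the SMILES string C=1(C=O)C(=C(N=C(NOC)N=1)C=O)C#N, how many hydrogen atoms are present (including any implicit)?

6

Hydrogens are implicit in SMILES; fill each atom to its normal valence:
  4 × C (aromatic): no H
  3 × O: no H
  2 × C: 1 H each → 2
  2 × N (aromatic): no H
  1 × C: 3 H
  1 × C: no H
  1 × N: 1 H
  1 × N: no H
  Total hydrogens = 6.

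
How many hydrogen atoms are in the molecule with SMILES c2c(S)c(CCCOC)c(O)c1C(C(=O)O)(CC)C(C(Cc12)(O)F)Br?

Hydrogens are implicit in SMILES; fill each atom to its normal valence:
  5 × C: 2 H each → 10
  5 × C (aromatic): no H
  3 × C: no H
  3 × O: 1 H each → 3
  2 × C: 3 H each → 6
  2 × O: no H
  1 × Br: no H
  1 × C (aromatic): 1 H
  1 × C: 1 H
  1 × F: no H
  1 × S: 1 H
  Total hydrogens = 22.

22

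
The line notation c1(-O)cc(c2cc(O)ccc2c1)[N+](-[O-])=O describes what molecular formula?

Heavy atoms from the SMILES: 10 C, 1 N, 4 O.
Implicit hydrogens by atom environment:
  5 × C (aromatic): 1 H each → 5
  5 × C (aromatic): no H
  2 × O: 1 H each → 2
  1 × N (charge +1): no H
  1 × O: no H
  1 × O (charge -1): no H
  Total hydrogens = 7.
Molecular formula: C10H7NO4

C10H7NO4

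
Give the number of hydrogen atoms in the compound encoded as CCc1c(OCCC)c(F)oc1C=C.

15

Hydrogens are implicit in SMILES; fill each atom to its normal valence:
  4 × C: 2 H each → 8
  4 × C (aromatic): no H
  2 × C: 3 H each → 6
  1 × C: 1 H
  1 × F: no H
  1 × O (aromatic): no H
  1 × O: no H
  Total hydrogens = 15.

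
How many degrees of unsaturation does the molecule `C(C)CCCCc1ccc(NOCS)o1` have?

Molecular formula from the SMILES: C11H19NO2S.
DoU = (2C + 2 + N − H − X)/2 = (2·11 + 2 + 1 − 19 − 0)/2 = 6/2 = 3.
(Structurally: 1 ring(s) + 2 π bond(s) = 3.)

3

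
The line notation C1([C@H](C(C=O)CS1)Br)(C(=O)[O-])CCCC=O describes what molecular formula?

C10H12BrO4S-

Heavy atoms from the SMILES: 1 Br, 10 C, 4 O, 1 S.
Implicit hydrogens by atom environment:
  4 × C: 2 H each → 8
  4 × C: 1 H each → 4
  3 × O: no H
  2 × C: no H
  1 × Br: no H
  1 × O (charge -1): no H
  1 × S: no H
  Total hydrogens = 12.
Net charge -1.
Molecular formula: C10H12BrO4S-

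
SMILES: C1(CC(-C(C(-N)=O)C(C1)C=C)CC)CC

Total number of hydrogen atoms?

Hydrogens are implicit in SMILES; fill each atom to its normal valence:
  5 × C: 2 H each → 10
  5 × C: 1 H each → 5
  2 × C: 3 H each → 6
  1 × C: no H
  1 × N: 2 H
  1 × O: no H
  Total hydrogens = 23.

23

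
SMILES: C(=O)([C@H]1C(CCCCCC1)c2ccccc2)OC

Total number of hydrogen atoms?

Hydrogens are implicit in SMILES; fill each atom to its normal valence:
  6 × C: 2 H each → 12
  5 × C (aromatic): 1 H each → 5
  2 × C: 1 H each → 2
  2 × O: no H
  1 × C: 3 H
  1 × C (aromatic): no H
  1 × C: no H
  Total hydrogens = 22.

22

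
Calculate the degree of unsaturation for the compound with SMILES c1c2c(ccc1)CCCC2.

5

Molecular formula from the SMILES: C10H12.
DoU = (2C + 2 + N − H − X)/2 = (2·10 + 2 + 0 − 12 − 0)/2 = 10/2 = 5.
(Structurally: 2 ring(s) + 3 π bond(s) = 5.)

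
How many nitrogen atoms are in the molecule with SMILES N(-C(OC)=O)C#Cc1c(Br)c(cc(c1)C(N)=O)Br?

2

The symbol for nitrogen appears 2 times in the SMILES.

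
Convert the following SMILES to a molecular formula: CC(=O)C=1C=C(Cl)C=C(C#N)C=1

Heavy atoms from the SMILES: 9 C, 1 Cl, 1 N, 1 O.
Implicit hydrogens by atom environment:
  3 × C (aromatic): 1 H each → 3
  3 × C (aromatic): no H
  2 × C: no H
  1 × C: 3 H
  1 × Cl: no H
  1 × N: no H
  1 × O: no H
  Total hydrogens = 6.
Molecular formula: C9H6ClNO

C9H6ClNO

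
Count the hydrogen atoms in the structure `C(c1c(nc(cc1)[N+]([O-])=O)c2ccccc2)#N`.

7

Hydrogens are implicit in SMILES; fill each atom to its normal valence:
  7 × C (aromatic): 1 H each → 7
  4 × C (aromatic): no H
  1 × C: no H
  1 × N (aromatic): no H
  1 × N: no H
  1 × N (charge +1): no H
  1 × O: no H
  1 × O (charge -1): no H
  Total hydrogens = 7.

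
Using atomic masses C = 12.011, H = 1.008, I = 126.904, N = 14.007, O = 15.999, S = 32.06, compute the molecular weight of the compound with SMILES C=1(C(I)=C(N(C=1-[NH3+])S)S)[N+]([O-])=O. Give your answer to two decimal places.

318.13

Molecular formula: C4H5IN3O2S2+.
M = 4×12.011 + 5×1.008 + 1×126.904 + 3×14.007 + 2×15.999 + 2×32.06 = 318.13 g/mol.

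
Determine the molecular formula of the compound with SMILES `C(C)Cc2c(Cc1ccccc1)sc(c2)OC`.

C15H18OS

Heavy atoms from the SMILES: 15 C, 1 O, 1 S.
Implicit hydrogens by atom environment:
  6 × C (aromatic): 1 H each → 6
  4 × C (aromatic): no H
  3 × C: 2 H each → 6
  2 × C: 3 H each → 6
  1 × O: no H
  1 × S (aromatic): no H
  Total hydrogens = 18.
Molecular formula: C15H18OS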